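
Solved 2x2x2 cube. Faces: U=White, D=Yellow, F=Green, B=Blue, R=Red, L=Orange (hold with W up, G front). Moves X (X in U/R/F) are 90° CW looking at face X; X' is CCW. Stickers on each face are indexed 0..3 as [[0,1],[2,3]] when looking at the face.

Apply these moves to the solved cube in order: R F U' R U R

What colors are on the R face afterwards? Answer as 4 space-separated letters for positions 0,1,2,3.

After move 1 (R): R=RRRR U=WGWG F=GYGY D=YBYB B=WBWB
After move 2 (F): F=GGYY U=WGOO R=WRGR D=RRYB L=OYOB
After move 3 (U'): U=GOWO F=OYYY R=GGGR B=WRWB L=WBOB
After move 4 (R): R=GGRG U=GYWY F=ORYB D=RWYW B=OROB
After move 5 (U): U=WGYY F=GGYB R=ORRG B=WBOB L=OROB
After move 6 (R): R=ROGR U=WGYB F=GWYW D=ROYW B=YBGB
Query: R face = ROGR

Answer: R O G R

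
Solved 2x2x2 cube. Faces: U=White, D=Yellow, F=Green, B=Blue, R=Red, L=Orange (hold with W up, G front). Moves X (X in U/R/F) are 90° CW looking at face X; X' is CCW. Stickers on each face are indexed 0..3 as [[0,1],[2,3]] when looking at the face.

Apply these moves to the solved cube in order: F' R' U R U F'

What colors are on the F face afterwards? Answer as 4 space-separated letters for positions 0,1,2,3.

Answer: Y G Y G

Derivation:
After move 1 (F'): F=GGGG U=WWRR R=YRYR D=OOYY L=OWOW
After move 2 (R'): R=RRYY U=WBRB F=GWGR D=OGYG B=YBOB
After move 3 (U): U=RWBB F=RRGR R=YBYY B=OWOB L=GWOW
After move 4 (R): R=YYYB U=RRBR F=RGGG D=OOYO B=BWWB
After move 5 (U): U=BRRR F=YYGG R=BWYB B=GWWB L=RGOW
After move 6 (F'): F=YGYG U=BRBY R=OWOB D=GWYO L=RROR
Query: F face = YGYG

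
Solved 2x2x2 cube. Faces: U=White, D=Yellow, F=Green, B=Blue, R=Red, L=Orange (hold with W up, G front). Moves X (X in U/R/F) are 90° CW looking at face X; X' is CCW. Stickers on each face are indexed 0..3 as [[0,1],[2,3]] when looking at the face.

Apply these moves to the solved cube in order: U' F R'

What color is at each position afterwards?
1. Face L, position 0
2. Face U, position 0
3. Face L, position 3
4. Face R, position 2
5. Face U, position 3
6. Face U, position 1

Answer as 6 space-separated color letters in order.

After move 1 (U'): U=WWWW F=OOGG R=GGRR B=RRBB L=BBOO
After move 2 (F): F=GOGO U=WWOB R=WGWR D=RGYY L=BYOY
After move 3 (R'): R=GRWW U=WBOR F=GWGB D=ROYO B=YRGB
Query 1: L[0] = B
Query 2: U[0] = W
Query 3: L[3] = Y
Query 4: R[2] = W
Query 5: U[3] = R
Query 6: U[1] = B

Answer: B W Y W R B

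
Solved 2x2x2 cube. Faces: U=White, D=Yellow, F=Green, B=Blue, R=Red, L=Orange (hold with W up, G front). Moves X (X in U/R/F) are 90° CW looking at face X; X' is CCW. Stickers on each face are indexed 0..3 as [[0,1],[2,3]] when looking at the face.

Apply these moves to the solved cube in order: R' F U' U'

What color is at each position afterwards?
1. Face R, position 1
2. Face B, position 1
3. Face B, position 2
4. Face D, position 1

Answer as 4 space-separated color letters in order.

After move 1 (R'): R=RRRR U=WBWB F=GWGW D=YGYG B=YBYB
After move 2 (F): F=GGWW U=WBOO R=WRBR D=RRYG L=OYOG
After move 3 (U'): U=BOWO F=OYWW R=GGBR B=WRYB L=YBOG
After move 4 (U'): U=OOBW F=YBWW R=OYBR B=GGYB L=WROG
Query 1: R[1] = Y
Query 2: B[1] = G
Query 3: B[2] = Y
Query 4: D[1] = R

Answer: Y G Y R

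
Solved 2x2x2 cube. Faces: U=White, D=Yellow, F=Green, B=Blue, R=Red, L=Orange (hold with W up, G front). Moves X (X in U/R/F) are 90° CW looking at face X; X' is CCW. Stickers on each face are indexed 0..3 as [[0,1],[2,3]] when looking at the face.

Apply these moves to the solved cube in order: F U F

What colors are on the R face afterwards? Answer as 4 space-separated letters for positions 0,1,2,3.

Answer: O B W R

Derivation:
After move 1 (F): F=GGGG U=WWOO R=WRWR D=RRYY L=OYOY
After move 2 (U): U=OWOW F=WRGG R=BBWR B=OYBB L=GGOY
After move 3 (F): F=GWGR U=OWYG R=OBWR D=WBYY L=GROR
Query: R face = OBWR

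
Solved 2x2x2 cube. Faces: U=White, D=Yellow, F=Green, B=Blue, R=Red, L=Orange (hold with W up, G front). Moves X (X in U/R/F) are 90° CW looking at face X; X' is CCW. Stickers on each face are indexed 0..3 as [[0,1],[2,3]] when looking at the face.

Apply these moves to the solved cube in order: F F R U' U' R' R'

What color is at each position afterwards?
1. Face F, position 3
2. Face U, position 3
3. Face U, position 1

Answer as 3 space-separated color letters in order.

Answer: G B B

Derivation:
After move 1 (F): F=GGGG U=WWOO R=WRWR D=RRYY L=OYOY
After move 2 (F): F=GGGG U=WWYY R=OROR D=WWYY L=OROR
After move 3 (R): R=OORR U=WGYG F=GWGY D=WBYB B=YBWB
After move 4 (U'): U=GGWY F=ORGY R=GWRR B=OOWB L=YBOR
After move 5 (U'): U=GYGW F=YBGY R=ORRR B=GWWB L=OOOR
After move 6 (R'): R=RROR U=GWGG F=YYGW D=WBYY B=BWBB
After move 7 (R'): R=RRRO U=GBGB F=YWGG D=WYYW B=YWBB
Query 1: F[3] = G
Query 2: U[3] = B
Query 3: U[1] = B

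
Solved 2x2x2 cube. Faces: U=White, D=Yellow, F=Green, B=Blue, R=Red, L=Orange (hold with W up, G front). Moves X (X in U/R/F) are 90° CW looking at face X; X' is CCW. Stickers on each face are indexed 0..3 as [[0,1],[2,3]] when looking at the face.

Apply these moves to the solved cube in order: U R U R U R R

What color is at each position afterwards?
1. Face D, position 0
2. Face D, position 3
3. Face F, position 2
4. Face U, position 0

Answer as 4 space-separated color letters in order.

After move 1 (U): U=WWWW F=RRGG R=BBRR B=OOBB L=GGOO
After move 2 (R): R=RBRB U=WRWG F=RYGY D=YBYO B=WOWB
After move 3 (U): U=WWGR F=RBGY R=WORB B=GGWB L=RYOO
After move 4 (R): R=RWBO U=WBGY F=RBGO D=YWYG B=RGWB
After move 5 (U): U=GWYB F=RWGO R=RGBO B=RYWB L=RBOO
After move 6 (R): R=BROG U=GWYO F=RWGG D=YWYR B=BYWB
After move 7 (R): R=OBGR U=GWYG F=RWGR D=YWYB B=OYWB
Query 1: D[0] = Y
Query 2: D[3] = B
Query 3: F[2] = G
Query 4: U[0] = G

Answer: Y B G G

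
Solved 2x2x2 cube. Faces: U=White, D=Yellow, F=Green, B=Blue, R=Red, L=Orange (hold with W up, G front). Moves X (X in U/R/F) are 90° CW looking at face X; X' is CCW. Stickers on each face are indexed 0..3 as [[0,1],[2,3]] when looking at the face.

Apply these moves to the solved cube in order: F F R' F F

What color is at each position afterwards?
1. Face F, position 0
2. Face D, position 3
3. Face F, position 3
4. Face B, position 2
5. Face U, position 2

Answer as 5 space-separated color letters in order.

Answer: Y G G W G

Derivation:
After move 1 (F): F=GGGG U=WWOO R=WRWR D=RRYY L=OYOY
After move 2 (F): F=GGGG U=WWYY R=OROR D=WWYY L=OROR
After move 3 (R'): R=RROO U=WBYB F=GWGY D=WGYG B=YBWB
After move 4 (F): F=GGYW U=WBRR R=YRBO D=ORYG L=OWOG
After move 5 (F): F=YGWG U=WBGW R=RRRO D=BYYG L=OOOR
Query 1: F[0] = Y
Query 2: D[3] = G
Query 3: F[3] = G
Query 4: B[2] = W
Query 5: U[2] = G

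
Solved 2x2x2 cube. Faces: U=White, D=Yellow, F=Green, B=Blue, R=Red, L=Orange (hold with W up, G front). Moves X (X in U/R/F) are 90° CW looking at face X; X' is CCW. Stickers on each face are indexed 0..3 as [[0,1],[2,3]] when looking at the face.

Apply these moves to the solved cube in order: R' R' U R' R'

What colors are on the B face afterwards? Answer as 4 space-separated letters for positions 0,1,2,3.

After move 1 (R'): R=RRRR U=WBWB F=GWGW D=YGYG B=YBYB
After move 2 (R'): R=RRRR U=WYWY F=GBGB D=YWYW B=GBGB
After move 3 (U): U=WWYY F=RRGB R=GBRR B=OOGB L=GBOO
After move 4 (R'): R=BRGR U=WGYO F=RWGY D=YRYB B=WOWB
After move 5 (R'): R=RRBG U=WWYW F=RGGO D=YWYY B=BORB
Query: B face = BORB

Answer: B O R B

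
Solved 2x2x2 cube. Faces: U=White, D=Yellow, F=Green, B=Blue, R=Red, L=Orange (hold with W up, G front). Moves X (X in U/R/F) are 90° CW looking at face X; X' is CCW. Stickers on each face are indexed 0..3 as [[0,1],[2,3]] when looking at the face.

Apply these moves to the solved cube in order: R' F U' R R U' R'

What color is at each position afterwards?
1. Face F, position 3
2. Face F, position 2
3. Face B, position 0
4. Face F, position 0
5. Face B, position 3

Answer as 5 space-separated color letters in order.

Answer: W W O Y B

Derivation:
After move 1 (R'): R=RRRR U=WBWB F=GWGW D=YGYG B=YBYB
After move 2 (F): F=GGWW U=WBOO R=WRBR D=RRYG L=OYOG
After move 3 (U'): U=BOWO F=OYWW R=GGBR B=WRYB L=YBOG
After move 4 (R): R=BGRG U=BYWW F=ORWG D=RYYW B=OROB
After move 5 (R): R=RBGG U=BRWG F=OYWW D=ROYO B=WRYB
After move 6 (U'): U=RGBW F=YBWW R=OYGG B=RBYB L=WROG
After move 7 (R'): R=YGOG U=RYBR F=YGWW D=RBYW B=OBOB
Query 1: F[3] = W
Query 2: F[2] = W
Query 3: B[0] = O
Query 4: F[0] = Y
Query 5: B[3] = B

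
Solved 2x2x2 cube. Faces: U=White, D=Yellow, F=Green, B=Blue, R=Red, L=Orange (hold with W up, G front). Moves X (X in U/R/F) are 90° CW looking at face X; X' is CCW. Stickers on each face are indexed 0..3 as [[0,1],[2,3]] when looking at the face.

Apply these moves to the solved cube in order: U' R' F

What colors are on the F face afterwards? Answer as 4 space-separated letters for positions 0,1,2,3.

Answer: G O W W

Derivation:
After move 1 (U'): U=WWWW F=OOGG R=GGRR B=RRBB L=BBOO
After move 2 (R'): R=GRGR U=WBWR F=OWGW D=YOYG B=YRYB
After move 3 (F): F=GOWW U=WBOB R=WRRR D=GGYG L=BYOO
Query: F face = GOWW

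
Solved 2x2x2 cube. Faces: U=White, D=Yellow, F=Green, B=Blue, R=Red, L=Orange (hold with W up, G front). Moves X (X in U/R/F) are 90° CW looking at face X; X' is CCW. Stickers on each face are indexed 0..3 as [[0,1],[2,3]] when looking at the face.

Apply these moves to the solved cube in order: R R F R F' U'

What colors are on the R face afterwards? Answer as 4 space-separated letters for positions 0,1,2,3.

After move 1 (R): R=RRRR U=WGWG F=GYGY D=YBYB B=WBWB
After move 2 (R): R=RRRR U=WYWY F=GBGB D=YWYW B=GBGB
After move 3 (F): F=GGBB U=WYOO R=WRYR D=RRYW L=OYOW
After move 4 (R): R=YWRR U=WGOB F=GRBW D=RGYG B=OBYB
After move 5 (F'): F=RWGB U=WGYR R=GWRR D=YWYG L=OBOO
After move 6 (U'): U=GRWY F=OBGB R=RWRR B=GWYB L=OBOO
Query: R face = RWRR

Answer: R W R R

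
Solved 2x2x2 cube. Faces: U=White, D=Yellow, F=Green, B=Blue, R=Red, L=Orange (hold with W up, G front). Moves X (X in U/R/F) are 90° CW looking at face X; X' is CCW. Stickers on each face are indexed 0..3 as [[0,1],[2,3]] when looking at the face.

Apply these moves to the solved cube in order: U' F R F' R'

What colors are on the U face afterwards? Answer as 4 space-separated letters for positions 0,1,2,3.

Answer: W W W B

Derivation:
After move 1 (U'): U=WWWW F=OOGG R=GGRR B=RRBB L=BBOO
After move 2 (F): F=GOGO U=WWOB R=WGWR D=RGYY L=BYOY
After move 3 (R): R=WWRG U=WOOO F=GGGY D=RBYR B=BRWB
After move 4 (F'): F=GYGG U=WOWR R=BWRG D=YYYR L=BOOO
After move 5 (R'): R=WGBR U=WWWB F=GOGR D=YYYG B=RRYB
Query: U face = WWWB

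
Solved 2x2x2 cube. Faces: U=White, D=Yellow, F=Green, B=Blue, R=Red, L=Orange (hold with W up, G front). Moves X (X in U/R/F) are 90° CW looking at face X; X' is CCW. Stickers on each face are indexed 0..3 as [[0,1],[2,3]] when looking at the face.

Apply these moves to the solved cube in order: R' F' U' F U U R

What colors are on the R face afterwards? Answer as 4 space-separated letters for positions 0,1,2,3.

After move 1 (R'): R=RRRR U=WBWB F=GWGW D=YGYG B=YBYB
After move 2 (F'): F=WWGG U=WBRR R=GRYR D=OOYG L=OBOW
After move 3 (U'): U=BRWR F=OBGG R=WWYR B=GRYB L=YBOW
After move 4 (F): F=GOGB U=BRWB R=WWRR D=YWYG L=YOOO
After move 5 (U): U=WBBR F=WWGB R=GRRR B=YOYB L=GOOO
After move 6 (U): U=BWRB F=GRGB R=YORR B=GOYB L=WWOO
After move 7 (R): R=RYRO U=BRRB F=GWGG D=YYYG B=BOWB
Query: R face = RYRO

Answer: R Y R O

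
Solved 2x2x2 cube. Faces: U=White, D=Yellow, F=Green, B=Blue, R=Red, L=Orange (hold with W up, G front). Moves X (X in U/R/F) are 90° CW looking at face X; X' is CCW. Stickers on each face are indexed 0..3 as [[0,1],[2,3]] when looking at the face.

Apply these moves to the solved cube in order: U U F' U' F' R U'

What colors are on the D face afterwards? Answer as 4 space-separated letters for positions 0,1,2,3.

Answer: G B Y Y

Derivation:
After move 1 (U): U=WWWW F=RRGG R=BBRR B=OOBB L=GGOO
After move 2 (U): U=WWWW F=BBGG R=OORR B=GGBB L=RROO
After move 3 (F'): F=BGBG U=WWOR R=YOYR D=ROYY L=RWOW
After move 4 (U'): U=WRWO F=RWBG R=BGYR B=YOBB L=GGOW
After move 5 (F'): F=WGRB U=WRBY R=OGRR D=GWYY L=GOOW
After move 6 (R): R=RORG U=WGBB F=WWRY D=GBYY B=YORB
After move 7 (U'): U=GBWB F=GORY R=WWRG B=RORB L=YOOW
Query: D face = GBYY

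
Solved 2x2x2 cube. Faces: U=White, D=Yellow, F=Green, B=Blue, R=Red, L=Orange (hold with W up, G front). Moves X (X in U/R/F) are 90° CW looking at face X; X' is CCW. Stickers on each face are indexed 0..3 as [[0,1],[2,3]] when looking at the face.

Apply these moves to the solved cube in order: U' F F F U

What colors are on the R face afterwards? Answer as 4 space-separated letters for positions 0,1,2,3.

After move 1 (U'): U=WWWW F=OOGG R=GGRR B=RRBB L=BBOO
After move 2 (F): F=GOGO U=WWOB R=WGWR D=RGYY L=BYOY
After move 3 (F): F=GGOO U=WWYY R=OGBR D=WWYY L=BROG
After move 4 (F): F=OGOG U=WWGR R=YGYR D=BOYY L=BWOW
After move 5 (U): U=GWRW F=YGOG R=RRYR B=BWBB L=OGOW
Query: R face = RRYR

Answer: R R Y R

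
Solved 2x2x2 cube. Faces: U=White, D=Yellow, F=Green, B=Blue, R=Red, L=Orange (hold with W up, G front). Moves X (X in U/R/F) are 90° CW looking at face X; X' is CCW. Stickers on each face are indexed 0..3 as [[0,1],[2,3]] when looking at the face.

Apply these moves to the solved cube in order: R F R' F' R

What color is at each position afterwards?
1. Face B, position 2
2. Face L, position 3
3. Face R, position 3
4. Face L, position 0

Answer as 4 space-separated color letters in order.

Answer: W O R O

Derivation:
After move 1 (R): R=RRRR U=WGWG F=GYGY D=YBYB B=WBWB
After move 2 (F): F=GGYY U=WGOO R=WRGR D=RRYB L=OYOB
After move 3 (R'): R=RRWG U=WWOW F=GGYO D=RGYY B=BBRB
After move 4 (F'): F=GOGY U=WWRW R=GRRG D=YBYY L=OWOO
After move 5 (R): R=RGGR U=WORY F=GBGY D=YRYB B=WBWB
Query 1: B[2] = W
Query 2: L[3] = O
Query 3: R[3] = R
Query 4: L[0] = O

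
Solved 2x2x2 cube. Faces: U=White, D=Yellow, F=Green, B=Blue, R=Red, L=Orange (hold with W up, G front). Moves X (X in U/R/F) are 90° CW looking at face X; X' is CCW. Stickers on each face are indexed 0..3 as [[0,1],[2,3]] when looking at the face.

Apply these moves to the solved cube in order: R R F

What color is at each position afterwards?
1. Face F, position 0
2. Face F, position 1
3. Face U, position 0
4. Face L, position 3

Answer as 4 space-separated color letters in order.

After move 1 (R): R=RRRR U=WGWG F=GYGY D=YBYB B=WBWB
After move 2 (R): R=RRRR U=WYWY F=GBGB D=YWYW B=GBGB
After move 3 (F): F=GGBB U=WYOO R=WRYR D=RRYW L=OYOW
Query 1: F[0] = G
Query 2: F[1] = G
Query 3: U[0] = W
Query 4: L[3] = W

Answer: G G W W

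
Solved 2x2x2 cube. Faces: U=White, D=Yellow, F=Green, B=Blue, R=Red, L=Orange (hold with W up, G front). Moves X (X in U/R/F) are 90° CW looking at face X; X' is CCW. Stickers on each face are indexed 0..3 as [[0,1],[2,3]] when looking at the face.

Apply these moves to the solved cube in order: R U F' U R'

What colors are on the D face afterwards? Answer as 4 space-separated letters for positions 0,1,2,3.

Answer: Y B Y G

Derivation:
After move 1 (R): R=RRRR U=WGWG F=GYGY D=YBYB B=WBWB
After move 2 (U): U=WWGG F=RRGY R=WBRR B=OOWB L=GYOO
After move 3 (F'): F=RYRG U=WWWR R=BBYR D=YOYB L=GGOG
After move 4 (U): U=WWRW F=BBRG R=OOYR B=GGWB L=RYOG
After move 5 (R'): R=OROY U=WWRG F=BWRW D=YBYG B=BGOB
Query: D face = YBYG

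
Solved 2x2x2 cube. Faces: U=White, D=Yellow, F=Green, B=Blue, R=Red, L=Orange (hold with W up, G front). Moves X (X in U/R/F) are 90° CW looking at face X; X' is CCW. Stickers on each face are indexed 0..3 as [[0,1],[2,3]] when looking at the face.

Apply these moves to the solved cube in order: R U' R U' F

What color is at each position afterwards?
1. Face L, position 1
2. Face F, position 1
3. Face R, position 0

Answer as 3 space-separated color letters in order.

After move 1 (R): R=RRRR U=WGWG F=GYGY D=YBYB B=WBWB
After move 2 (U'): U=GGWW F=OOGY R=GYRR B=RRWB L=WBOO
After move 3 (R): R=RGRY U=GOWY F=OBGB D=YWYR B=WRGB
After move 4 (U'): U=OYGW F=WBGB R=OBRY B=RGGB L=WROO
After move 5 (F): F=GWBB U=OYOR R=GBWY D=ROYR L=WYOW
Query 1: L[1] = Y
Query 2: F[1] = W
Query 3: R[0] = G

Answer: Y W G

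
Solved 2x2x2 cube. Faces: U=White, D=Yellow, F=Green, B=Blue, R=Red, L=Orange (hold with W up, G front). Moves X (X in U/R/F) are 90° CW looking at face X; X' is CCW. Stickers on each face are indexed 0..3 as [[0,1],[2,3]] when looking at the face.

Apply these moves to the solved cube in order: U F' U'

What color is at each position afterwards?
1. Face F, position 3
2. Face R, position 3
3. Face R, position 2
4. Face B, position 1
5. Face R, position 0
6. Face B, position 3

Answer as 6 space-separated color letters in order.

Answer: G R Y B R B

Derivation:
After move 1 (U): U=WWWW F=RRGG R=BBRR B=OOBB L=GGOO
After move 2 (F'): F=RGRG U=WWBR R=YBYR D=GOYY L=GWOW
After move 3 (U'): U=WRWB F=GWRG R=RGYR B=YBBB L=OOOW
Query 1: F[3] = G
Query 2: R[3] = R
Query 3: R[2] = Y
Query 4: B[1] = B
Query 5: R[0] = R
Query 6: B[3] = B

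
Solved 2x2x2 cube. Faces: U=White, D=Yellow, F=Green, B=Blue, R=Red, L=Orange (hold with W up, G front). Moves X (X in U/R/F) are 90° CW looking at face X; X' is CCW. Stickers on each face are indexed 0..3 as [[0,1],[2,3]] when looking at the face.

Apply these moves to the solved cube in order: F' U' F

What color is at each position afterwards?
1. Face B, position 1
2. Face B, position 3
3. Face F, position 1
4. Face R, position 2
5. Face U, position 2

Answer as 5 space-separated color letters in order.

After move 1 (F'): F=GGGG U=WWRR R=YRYR D=OOYY L=OWOW
After move 2 (U'): U=WRWR F=OWGG R=GGYR B=YRBB L=BBOW
After move 3 (F): F=GOGW U=WRWB R=WGRR D=YGYY L=BOOO
Query 1: B[1] = R
Query 2: B[3] = B
Query 3: F[1] = O
Query 4: R[2] = R
Query 5: U[2] = W

Answer: R B O R W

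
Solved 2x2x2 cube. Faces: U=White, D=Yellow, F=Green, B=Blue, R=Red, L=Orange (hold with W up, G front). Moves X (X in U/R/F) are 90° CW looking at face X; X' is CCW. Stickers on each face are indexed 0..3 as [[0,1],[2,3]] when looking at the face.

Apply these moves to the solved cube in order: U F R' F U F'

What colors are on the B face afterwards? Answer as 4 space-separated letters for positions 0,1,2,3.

Answer: G R B B

Derivation:
After move 1 (U): U=WWWW F=RRGG R=BBRR B=OOBB L=GGOO
After move 2 (F): F=GRGR U=WWOG R=WBWR D=RBYY L=GYOY
After move 3 (R'): R=BRWW U=WBOO F=GWGG D=RRYR B=YOBB
After move 4 (F): F=GGGW U=WBYY R=OROW D=WBYR L=GROR
After move 5 (U): U=YWYB F=ORGW R=YOOW B=GRBB L=GGOR
After move 6 (F'): F=RWOG U=YWYO R=BOWW D=GRYR L=GBOY
Query: B face = GRBB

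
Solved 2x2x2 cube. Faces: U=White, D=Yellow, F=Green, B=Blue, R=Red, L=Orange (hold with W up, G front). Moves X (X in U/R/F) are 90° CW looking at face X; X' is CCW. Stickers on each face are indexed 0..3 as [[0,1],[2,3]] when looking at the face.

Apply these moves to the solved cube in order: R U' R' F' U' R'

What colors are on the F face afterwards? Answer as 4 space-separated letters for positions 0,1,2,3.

Answer: W G O Y

Derivation:
After move 1 (R): R=RRRR U=WGWG F=GYGY D=YBYB B=WBWB
After move 2 (U'): U=GGWW F=OOGY R=GYRR B=RRWB L=WBOO
After move 3 (R'): R=YRGR U=GWWR F=OGGW D=YOYY B=BRBB
After move 4 (F'): F=GWOG U=GWYG R=ORYR D=BOYY L=WROW
After move 5 (U'): U=WGGY F=WROG R=GWYR B=ORBB L=BROW
After move 6 (R'): R=WRGY U=WBGO F=WGOY D=BRYG B=YROB
Query: F face = WGOY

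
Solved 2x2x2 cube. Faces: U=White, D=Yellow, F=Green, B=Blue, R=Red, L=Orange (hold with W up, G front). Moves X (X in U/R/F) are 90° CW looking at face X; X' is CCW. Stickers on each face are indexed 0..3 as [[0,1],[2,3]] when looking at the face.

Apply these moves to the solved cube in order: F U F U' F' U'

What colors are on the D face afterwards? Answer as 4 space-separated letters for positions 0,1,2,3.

Answer: Y R Y Y

Derivation:
After move 1 (F): F=GGGG U=WWOO R=WRWR D=RRYY L=OYOY
After move 2 (U): U=OWOW F=WRGG R=BBWR B=OYBB L=GGOY
After move 3 (F): F=GWGR U=OWYG R=OBWR D=WBYY L=GROR
After move 4 (U'): U=WGOY F=GRGR R=GWWR B=OBBB L=OYOR
After move 5 (F'): F=RRGG U=WGGW R=BWWR D=YRYY L=OYOO
After move 6 (U'): U=GWWG F=OYGG R=RRWR B=BWBB L=OBOO
Query: D face = YRYY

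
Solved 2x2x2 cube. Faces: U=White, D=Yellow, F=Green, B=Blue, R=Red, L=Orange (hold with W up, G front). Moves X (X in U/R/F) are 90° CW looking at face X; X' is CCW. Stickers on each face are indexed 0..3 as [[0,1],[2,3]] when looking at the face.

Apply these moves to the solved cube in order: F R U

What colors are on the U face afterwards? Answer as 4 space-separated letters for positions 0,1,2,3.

After move 1 (F): F=GGGG U=WWOO R=WRWR D=RRYY L=OYOY
After move 2 (R): R=WWRR U=WGOG F=GRGY D=RBYB B=OBWB
After move 3 (U): U=OWGG F=WWGY R=OBRR B=OYWB L=GROY
Query: U face = OWGG

Answer: O W G G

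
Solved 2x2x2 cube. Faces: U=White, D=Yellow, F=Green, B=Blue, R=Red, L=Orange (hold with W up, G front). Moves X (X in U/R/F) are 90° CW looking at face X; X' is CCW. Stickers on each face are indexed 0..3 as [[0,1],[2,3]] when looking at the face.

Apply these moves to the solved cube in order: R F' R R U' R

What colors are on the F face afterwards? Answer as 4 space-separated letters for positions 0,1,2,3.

Answer: O G G R

Derivation:
After move 1 (R): R=RRRR U=WGWG F=GYGY D=YBYB B=WBWB
After move 2 (F'): F=YYGG U=WGRR R=BRYR D=OOYB L=OGOW
After move 3 (R): R=YBRR U=WYRG F=YOGB D=OWYW B=RBGB
After move 4 (R): R=RYRB U=WORB F=YWGW D=OGYR B=GBYB
After move 5 (U'): U=OBWR F=OGGW R=YWRB B=RYYB L=GBOW
After move 6 (R): R=RYBW U=OGWW F=OGGR D=OYYR B=RYBB
Query: F face = OGGR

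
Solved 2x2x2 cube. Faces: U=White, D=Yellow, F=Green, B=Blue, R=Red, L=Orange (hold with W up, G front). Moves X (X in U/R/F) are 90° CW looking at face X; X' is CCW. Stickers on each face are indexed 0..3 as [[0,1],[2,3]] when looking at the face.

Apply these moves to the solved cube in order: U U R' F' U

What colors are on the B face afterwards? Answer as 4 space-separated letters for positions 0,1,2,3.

After move 1 (U): U=WWWW F=RRGG R=BBRR B=OOBB L=GGOO
After move 2 (U): U=WWWW F=BBGG R=OORR B=GGBB L=RROO
After move 3 (R'): R=OROR U=WBWG F=BWGW D=YBYG B=YGYB
After move 4 (F'): F=WWBG U=WBOO R=BRYR D=ROYG L=RGOW
After move 5 (U): U=OWOB F=BRBG R=YGYR B=RGYB L=WWOW
Query: B face = RGYB

Answer: R G Y B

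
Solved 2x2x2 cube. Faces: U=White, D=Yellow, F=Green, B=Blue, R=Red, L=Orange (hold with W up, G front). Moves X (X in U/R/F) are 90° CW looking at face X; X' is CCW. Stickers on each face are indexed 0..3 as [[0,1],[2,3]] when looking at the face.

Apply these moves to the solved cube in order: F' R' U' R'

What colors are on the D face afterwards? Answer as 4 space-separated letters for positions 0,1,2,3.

Answer: O W Y R

Derivation:
After move 1 (F'): F=GGGG U=WWRR R=YRYR D=OOYY L=OWOW
After move 2 (R'): R=RRYY U=WBRB F=GWGR D=OGYG B=YBOB
After move 3 (U'): U=BBWR F=OWGR R=GWYY B=RROB L=YBOW
After move 4 (R'): R=WYGY U=BOWR F=OBGR D=OWYR B=GRGB
Query: D face = OWYR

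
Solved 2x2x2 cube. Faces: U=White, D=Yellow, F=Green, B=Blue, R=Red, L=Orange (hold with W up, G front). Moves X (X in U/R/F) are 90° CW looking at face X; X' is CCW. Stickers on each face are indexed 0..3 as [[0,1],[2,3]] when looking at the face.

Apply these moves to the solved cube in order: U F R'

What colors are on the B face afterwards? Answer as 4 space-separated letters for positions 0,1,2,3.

Answer: Y O B B

Derivation:
After move 1 (U): U=WWWW F=RRGG R=BBRR B=OOBB L=GGOO
After move 2 (F): F=GRGR U=WWOG R=WBWR D=RBYY L=GYOY
After move 3 (R'): R=BRWW U=WBOO F=GWGG D=RRYR B=YOBB
Query: B face = YOBB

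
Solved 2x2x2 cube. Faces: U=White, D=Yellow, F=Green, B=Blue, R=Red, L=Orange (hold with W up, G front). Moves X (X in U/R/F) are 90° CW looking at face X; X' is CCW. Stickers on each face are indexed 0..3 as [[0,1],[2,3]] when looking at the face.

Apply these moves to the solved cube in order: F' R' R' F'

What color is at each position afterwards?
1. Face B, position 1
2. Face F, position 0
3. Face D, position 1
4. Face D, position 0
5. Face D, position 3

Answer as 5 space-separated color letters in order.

Answer: B B W W R

Derivation:
After move 1 (F'): F=GGGG U=WWRR R=YRYR D=OOYY L=OWOW
After move 2 (R'): R=RRYY U=WBRB F=GWGR D=OGYG B=YBOB
After move 3 (R'): R=RYRY U=WORY F=GBGB D=OWYR B=GBGB
After move 4 (F'): F=BBGG U=WORR R=WYOY D=WWYR L=OYOR
Query 1: B[1] = B
Query 2: F[0] = B
Query 3: D[1] = W
Query 4: D[0] = W
Query 5: D[3] = R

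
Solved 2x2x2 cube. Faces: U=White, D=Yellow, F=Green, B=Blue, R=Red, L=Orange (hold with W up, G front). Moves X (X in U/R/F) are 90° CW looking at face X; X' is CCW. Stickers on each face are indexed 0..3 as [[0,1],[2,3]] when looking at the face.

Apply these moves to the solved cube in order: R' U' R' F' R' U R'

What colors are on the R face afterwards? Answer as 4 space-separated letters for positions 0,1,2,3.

Answer: R Y W O

Derivation:
After move 1 (R'): R=RRRR U=WBWB F=GWGW D=YGYG B=YBYB
After move 2 (U'): U=BBWW F=OOGW R=GWRR B=RRYB L=YBOO
After move 3 (R'): R=WRGR U=BYWR F=OBGW D=YOYW B=GRGB
After move 4 (F'): F=BWOG U=BYWG R=ORYR D=BOYW L=YROW
After move 5 (R'): R=RROY U=BGWG F=BYOG D=BWYG B=WROB
After move 6 (U): U=WBGG F=RROG R=WROY B=YROB L=BYOW
After move 7 (R'): R=RYWO U=WOGY F=RBOG D=BRYG B=GRWB
Query: R face = RYWO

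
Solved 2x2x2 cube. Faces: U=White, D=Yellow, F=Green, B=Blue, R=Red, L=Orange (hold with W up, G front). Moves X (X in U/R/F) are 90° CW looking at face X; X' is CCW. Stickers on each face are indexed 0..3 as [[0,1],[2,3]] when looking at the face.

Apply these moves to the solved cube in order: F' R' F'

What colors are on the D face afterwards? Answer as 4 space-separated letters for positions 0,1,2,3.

Answer: W W Y G

Derivation:
After move 1 (F'): F=GGGG U=WWRR R=YRYR D=OOYY L=OWOW
After move 2 (R'): R=RRYY U=WBRB F=GWGR D=OGYG B=YBOB
After move 3 (F'): F=WRGG U=WBRY R=GROY D=WWYG L=OBOR
Query: D face = WWYG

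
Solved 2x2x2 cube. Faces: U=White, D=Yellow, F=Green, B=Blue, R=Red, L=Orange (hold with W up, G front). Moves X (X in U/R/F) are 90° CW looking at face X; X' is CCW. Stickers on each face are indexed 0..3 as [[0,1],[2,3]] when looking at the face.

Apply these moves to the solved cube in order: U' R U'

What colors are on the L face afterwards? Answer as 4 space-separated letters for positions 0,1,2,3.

Answer: W R O O

Derivation:
After move 1 (U'): U=WWWW F=OOGG R=GGRR B=RRBB L=BBOO
After move 2 (R): R=RGRG U=WOWG F=OYGY D=YBYR B=WRWB
After move 3 (U'): U=OGWW F=BBGY R=OYRG B=RGWB L=WROO
Query: L face = WROO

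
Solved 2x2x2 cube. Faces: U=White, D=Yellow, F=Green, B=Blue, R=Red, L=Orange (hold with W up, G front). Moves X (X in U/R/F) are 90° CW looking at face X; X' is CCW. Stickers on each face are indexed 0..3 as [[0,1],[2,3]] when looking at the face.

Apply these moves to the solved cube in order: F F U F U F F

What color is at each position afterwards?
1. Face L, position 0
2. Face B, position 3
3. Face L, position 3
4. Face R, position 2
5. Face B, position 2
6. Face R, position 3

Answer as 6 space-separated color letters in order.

Answer: G B O O B R

Derivation:
After move 1 (F): F=GGGG U=WWOO R=WRWR D=RRYY L=OYOY
After move 2 (F): F=GGGG U=WWYY R=OROR D=WWYY L=OROR
After move 3 (U): U=YWYW F=ORGG R=BBOR B=ORBB L=GGOR
After move 4 (F): F=GOGR U=YWRG R=YBWR D=OBYY L=GWOW
After move 5 (U): U=RYGW F=YBGR R=ORWR B=GWBB L=GOOW
After move 6 (F): F=GYRB U=RYWO R=GRWR D=WOYY L=GOOB
After move 7 (F): F=RGBY U=RYBO R=WROR D=WGYY L=GWOO
Query 1: L[0] = G
Query 2: B[3] = B
Query 3: L[3] = O
Query 4: R[2] = O
Query 5: B[2] = B
Query 6: R[3] = R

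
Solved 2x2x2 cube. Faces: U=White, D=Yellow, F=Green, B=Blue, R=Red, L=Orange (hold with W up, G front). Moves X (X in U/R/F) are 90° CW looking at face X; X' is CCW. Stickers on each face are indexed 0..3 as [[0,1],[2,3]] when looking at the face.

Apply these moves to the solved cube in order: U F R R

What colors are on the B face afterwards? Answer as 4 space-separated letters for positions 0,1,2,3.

Answer: R O R B

Derivation:
After move 1 (U): U=WWWW F=RRGG R=BBRR B=OOBB L=GGOO
After move 2 (F): F=GRGR U=WWOG R=WBWR D=RBYY L=GYOY
After move 3 (R): R=WWRB U=WROR F=GBGY D=RBYO B=GOWB
After move 4 (R): R=RWBW U=WBOY F=GBGO D=RWYG B=RORB
Query: B face = RORB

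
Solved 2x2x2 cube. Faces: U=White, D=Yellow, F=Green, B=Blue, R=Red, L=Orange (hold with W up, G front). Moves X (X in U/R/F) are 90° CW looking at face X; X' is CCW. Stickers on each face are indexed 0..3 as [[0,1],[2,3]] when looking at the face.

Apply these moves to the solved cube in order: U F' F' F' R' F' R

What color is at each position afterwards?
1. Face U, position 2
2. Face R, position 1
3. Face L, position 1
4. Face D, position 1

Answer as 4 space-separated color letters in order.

Answer: B R O B

Derivation:
After move 1 (U): U=WWWW F=RRGG R=BBRR B=OOBB L=GGOO
After move 2 (F'): F=RGRG U=WWBR R=YBYR D=GOYY L=GWOW
After move 3 (F'): F=GGRR U=WWYY R=OBGR D=WWYY L=GROB
After move 4 (F'): F=GRGR U=WWOG R=WBWR D=RBYY L=GYOY
After move 5 (R'): R=BRWW U=WBOO F=GWGG D=RRYR B=YOBB
After move 6 (F'): F=WGGG U=WBBW R=RRRW D=YYYR L=GOOO
After move 7 (R): R=RRWR U=WGBG F=WYGR D=YBYY B=WOBB
Query 1: U[2] = B
Query 2: R[1] = R
Query 3: L[1] = O
Query 4: D[1] = B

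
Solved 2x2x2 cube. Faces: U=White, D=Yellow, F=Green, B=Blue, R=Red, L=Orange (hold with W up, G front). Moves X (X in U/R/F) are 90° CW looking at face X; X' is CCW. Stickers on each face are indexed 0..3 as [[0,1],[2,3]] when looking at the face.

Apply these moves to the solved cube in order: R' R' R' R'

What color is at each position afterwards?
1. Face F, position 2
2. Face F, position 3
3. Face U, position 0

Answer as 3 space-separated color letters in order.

Answer: G G W

Derivation:
After move 1 (R'): R=RRRR U=WBWB F=GWGW D=YGYG B=YBYB
After move 2 (R'): R=RRRR U=WYWY F=GBGB D=YWYW B=GBGB
After move 3 (R'): R=RRRR U=WGWG F=GYGY D=YBYB B=WBWB
After move 4 (R'): R=RRRR U=WWWW F=GGGG D=YYYY B=BBBB
Query 1: F[2] = G
Query 2: F[3] = G
Query 3: U[0] = W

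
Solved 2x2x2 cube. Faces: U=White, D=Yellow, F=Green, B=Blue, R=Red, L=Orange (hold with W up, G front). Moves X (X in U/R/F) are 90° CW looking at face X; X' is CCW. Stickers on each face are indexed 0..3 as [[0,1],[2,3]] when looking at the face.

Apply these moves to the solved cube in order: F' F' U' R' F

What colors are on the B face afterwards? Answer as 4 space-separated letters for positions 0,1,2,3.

After move 1 (F'): F=GGGG U=WWRR R=YRYR D=OOYY L=OWOW
After move 2 (F'): F=GGGG U=WWYY R=OROR D=WWYY L=OROR
After move 3 (U'): U=WYWY F=ORGG R=GGOR B=ORBB L=BBOR
After move 4 (R'): R=GRGO U=WBWO F=OYGY D=WRYG B=YRWB
After move 5 (F): F=GOYY U=WBRB R=WROO D=GGYG L=BWOR
Query: B face = YRWB

Answer: Y R W B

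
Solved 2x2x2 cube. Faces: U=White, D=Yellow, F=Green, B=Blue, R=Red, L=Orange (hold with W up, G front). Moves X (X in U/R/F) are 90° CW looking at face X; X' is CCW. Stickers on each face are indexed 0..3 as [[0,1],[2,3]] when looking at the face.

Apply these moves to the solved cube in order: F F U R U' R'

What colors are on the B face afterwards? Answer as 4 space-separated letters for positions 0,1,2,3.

After move 1 (F): F=GGGG U=WWOO R=WRWR D=RRYY L=OYOY
After move 2 (F): F=GGGG U=WWYY R=OROR D=WWYY L=OROR
After move 3 (U): U=YWYW F=ORGG R=BBOR B=ORBB L=GGOR
After move 4 (R): R=OBRB U=YRYG F=OWGY D=WBYO B=WRWB
After move 5 (U'): U=RGYY F=GGGY R=OWRB B=OBWB L=WROR
After move 6 (R'): R=WBOR U=RWYO F=GGGY D=WGYY B=OBBB
Query: B face = OBBB

Answer: O B B B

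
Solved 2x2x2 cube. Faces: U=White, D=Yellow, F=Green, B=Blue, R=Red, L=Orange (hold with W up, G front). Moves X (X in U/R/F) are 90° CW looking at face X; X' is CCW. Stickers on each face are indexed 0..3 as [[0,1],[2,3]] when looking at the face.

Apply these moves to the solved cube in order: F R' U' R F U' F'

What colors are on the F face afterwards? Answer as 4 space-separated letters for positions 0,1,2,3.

After move 1 (F): F=GGGG U=WWOO R=WRWR D=RRYY L=OYOY
After move 2 (R'): R=RRWW U=WBOB F=GWGO D=RGYG B=YBRB
After move 3 (U'): U=BBWO F=OYGO R=GWWW B=RRRB L=YBOY
After move 4 (R): R=WGWW U=BYWO F=OGGG D=RRYR B=ORBB
After move 5 (F): F=GOGG U=BYYB R=WGOW D=WWYR L=YROR
After move 6 (U'): U=YBBY F=YRGG R=GOOW B=WGBB L=OROR
After move 7 (F'): F=RGYG U=YBGO R=WOWW D=RRYR L=OYOB
Query: F face = RGYG

Answer: R G Y G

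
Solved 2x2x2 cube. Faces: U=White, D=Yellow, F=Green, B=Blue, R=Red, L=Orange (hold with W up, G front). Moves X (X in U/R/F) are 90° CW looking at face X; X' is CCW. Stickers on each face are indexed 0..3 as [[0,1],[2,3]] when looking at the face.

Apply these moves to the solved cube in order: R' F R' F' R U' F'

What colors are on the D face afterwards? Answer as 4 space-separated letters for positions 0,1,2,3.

Answer: B O Y G

Derivation:
After move 1 (R'): R=RRRR U=WBWB F=GWGW D=YGYG B=YBYB
After move 2 (F): F=GGWW U=WBOO R=WRBR D=RRYG L=OYOG
After move 3 (R'): R=RRWB U=WYOY F=GBWO D=RGYW B=GBRB
After move 4 (F'): F=BOGW U=WYRW R=GRRB D=YGYW L=OYOO
After move 5 (R): R=RGBR U=WORW F=BGGW D=YRYG B=WBYB
After move 6 (U'): U=OWWR F=OYGW R=BGBR B=RGYB L=WBOO
After move 7 (F'): F=YWOG U=OWBB R=RGYR D=BOYG L=WROW
Query: D face = BOYG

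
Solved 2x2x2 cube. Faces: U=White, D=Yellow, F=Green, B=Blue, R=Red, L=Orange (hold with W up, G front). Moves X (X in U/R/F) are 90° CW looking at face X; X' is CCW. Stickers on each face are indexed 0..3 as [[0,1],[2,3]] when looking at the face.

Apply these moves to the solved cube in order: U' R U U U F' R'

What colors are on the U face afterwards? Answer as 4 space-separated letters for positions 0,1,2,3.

Answer: O W O R

Derivation:
After move 1 (U'): U=WWWW F=OOGG R=GGRR B=RRBB L=BBOO
After move 2 (R): R=RGRG U=WOWG F=OYGY D=YBYR B=WRWB
After move 3 (U): U=WWGO F=RGGY R=WRRG B=BBWB L=OYOO
After move 4 (U): U=GWOW F=WRGY R=BBRG B=OYWB L=RGOO
After move 5 (U): U=OGWW F=BBGY R=OYRG B=RGWB L=WROO
After move 6 (F'): F=BYBG U=OGOR R=BYYG D=ROYR L=WWOW
After move 7 (R'): R=YGBY U=OWOR F=BGBR D=RYYG B=RGOB
Query: U face = OWOR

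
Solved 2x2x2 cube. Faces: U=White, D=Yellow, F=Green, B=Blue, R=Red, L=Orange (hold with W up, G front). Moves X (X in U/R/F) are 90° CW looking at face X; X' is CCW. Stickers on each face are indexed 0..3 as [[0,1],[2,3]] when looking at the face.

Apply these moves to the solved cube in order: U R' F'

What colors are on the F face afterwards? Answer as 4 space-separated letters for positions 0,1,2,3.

Answer: W W R G

Derivation:
After move 1 (U): U=WWWW F=RRGG R=BBRR B=OOBB L=GGOO
After move 2 (R'): R=BRBR U=WBWO F=RWGW D=YRYG B=YOYB
After move 3 (F'): F=WWRG U=WBBB R=RRYR D=GOYG L=GOOW
Query: F face = WWRG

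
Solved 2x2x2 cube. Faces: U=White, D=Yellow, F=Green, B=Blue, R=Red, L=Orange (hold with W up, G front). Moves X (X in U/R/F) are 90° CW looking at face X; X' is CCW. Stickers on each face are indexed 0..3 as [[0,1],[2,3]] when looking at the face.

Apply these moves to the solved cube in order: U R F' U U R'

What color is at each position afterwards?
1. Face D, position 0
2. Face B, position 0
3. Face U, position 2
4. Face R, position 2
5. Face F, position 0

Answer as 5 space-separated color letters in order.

Answer: G O R G W

Derivation:
After move 1 (U): U=WWWW F=RRGG R=BBRR B=OOBB L=GGOO
After move 2 (R): R=RBRB U=WRWG F=RYGY D=YBYO B=WOWB
After move 3 (F'): F=YYRG U=WRRR R=BBYB D=GOYO L=GGOW
After move 4 (U): U=RWRR F=BBRG R=WOYB B=GGWB L=YYOW
After move 5 (U): U=RRRW F=WORG R=GGYB B=YYWB L=BBOW
After move 6 (R'): R=GBGY U=RWRY F=WRRW D=GOYG B=OYOB
Query 1: D[0] = G
Query 2: B[0] = O
Query 3: U[2] = R
Query 4: R[2] = G
Query 5: F[0] = W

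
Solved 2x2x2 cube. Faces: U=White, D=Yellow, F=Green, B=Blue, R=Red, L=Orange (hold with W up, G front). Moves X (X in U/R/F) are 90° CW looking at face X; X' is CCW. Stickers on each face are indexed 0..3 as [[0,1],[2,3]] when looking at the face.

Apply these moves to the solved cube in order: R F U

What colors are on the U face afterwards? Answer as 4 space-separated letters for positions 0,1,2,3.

After move 1 (R): R=RRRR U=WGWG F=GYGY D=YBYB B=WBWB
After move 2 (F): F=GGYY U=WGOO R=WRGR D=RRYB L=OYOB
After move 3 (U): U=OWOG F=WRYY R=WBGR B=OYWB L=GGOB
Query: U face = OWOG

Answer: O W O G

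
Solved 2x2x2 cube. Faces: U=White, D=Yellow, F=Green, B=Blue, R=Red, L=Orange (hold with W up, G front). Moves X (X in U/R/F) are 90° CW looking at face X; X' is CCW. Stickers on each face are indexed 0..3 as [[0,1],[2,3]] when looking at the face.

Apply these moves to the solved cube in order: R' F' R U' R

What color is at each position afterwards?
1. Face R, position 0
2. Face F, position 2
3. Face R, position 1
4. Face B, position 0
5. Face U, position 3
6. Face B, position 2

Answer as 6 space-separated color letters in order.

Answer: R G W R G G

Derivation:
After move 1 (R'): R=RRRR U=WBWB F=GWGW D=YGYG B=YBYB
After move 2 (F'): F=WWGG U=WBRR R=GRYR D=OOYG L=OBOW
After move 3 (R): R=YGRR U=WWRG F=WOGG D=OYYY B=RBBB
After move 4 (U'): U=WGWR F=OBGG R=WORR B=YGBB L=RBOW
After move 5 (R): R=RWRO U=WBWG F=OYGY D=OBYY B=RGGB
Query 1: R[0] = R
Query 2: F[2] = G
Query 3: R[1] = W
Query 4: B[0] = R
Query 5: U[3] = G
Query 6: B[2] = G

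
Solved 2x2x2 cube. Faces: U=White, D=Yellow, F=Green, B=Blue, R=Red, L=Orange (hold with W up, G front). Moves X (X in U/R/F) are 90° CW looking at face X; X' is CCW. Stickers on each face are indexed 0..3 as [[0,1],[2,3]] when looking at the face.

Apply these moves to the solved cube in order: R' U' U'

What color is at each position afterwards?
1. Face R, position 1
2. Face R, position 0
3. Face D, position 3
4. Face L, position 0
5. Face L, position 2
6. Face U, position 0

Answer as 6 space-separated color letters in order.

After move 1 (R'): R=RRRR U=WBWB F=GWGW D=YGYG B=YBYB
After move 2 (U'): U=BBWW F=OOGW R=GWRR B=RRYB L=YBOO
After move 3 (U'): U=BWBW F=YBGW R=OORR B=GWYB L=RROO
Query 1: R[1] = O
Query 2: R[0] = O
Query 3: D[3] = G
Query 4: L[0] = R
Query 5: L[2] = O
Query 6: U[0] = B

Answer: O O G R O B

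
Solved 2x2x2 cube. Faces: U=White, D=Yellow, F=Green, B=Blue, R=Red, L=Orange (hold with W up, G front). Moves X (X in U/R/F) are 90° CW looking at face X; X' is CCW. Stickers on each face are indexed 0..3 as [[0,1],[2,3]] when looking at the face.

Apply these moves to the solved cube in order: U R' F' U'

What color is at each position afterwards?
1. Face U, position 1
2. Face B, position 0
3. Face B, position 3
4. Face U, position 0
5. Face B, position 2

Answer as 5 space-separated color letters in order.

After move 1 (U): U=WWWW F=RRGG R=BBRR B=OOBB L=GGOO
After move 2 (R'): R=BRBR U=WBWO F=RWGW D=YRYG B=YOYB
After move 3 (F'): F=WWRG U=WBBB R=RRYR D=GOYG L=GOOW
After move 4 (U'): U=BBWB F=GORG R=WWYR B=RRYB L=YOOW
Query 1: U[1] = B
Query 2: B[0] = R
Query 3: B[3] = B
Query 4: U[0] = B
Query 5: B[2] = Y

Answer: B R B B Y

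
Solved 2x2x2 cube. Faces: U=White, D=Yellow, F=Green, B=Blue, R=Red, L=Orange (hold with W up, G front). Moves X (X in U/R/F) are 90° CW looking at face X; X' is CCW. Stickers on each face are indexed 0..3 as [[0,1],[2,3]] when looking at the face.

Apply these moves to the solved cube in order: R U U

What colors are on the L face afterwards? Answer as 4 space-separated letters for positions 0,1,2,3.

Answer: R R O O

Derivation:
After move 1 (R): R=RRRR U=WGWG F=GYGY D=YBYB B=WBWB
After move 2 (U): U=WWGG F=RRGY R=WBRR B=OOWB L=GYOO
After move 3 (U): U=GWGW F=WBGY R=OORR B=GYWB L=RROO
Query: L face = RROO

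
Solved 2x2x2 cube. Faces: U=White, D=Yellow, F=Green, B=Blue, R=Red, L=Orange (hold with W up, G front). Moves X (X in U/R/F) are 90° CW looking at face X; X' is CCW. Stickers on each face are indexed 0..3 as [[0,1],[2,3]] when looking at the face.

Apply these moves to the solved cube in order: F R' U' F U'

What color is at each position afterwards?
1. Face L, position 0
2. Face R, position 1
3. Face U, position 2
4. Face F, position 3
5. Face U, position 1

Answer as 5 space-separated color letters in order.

Answer: R O B Y B

Derivation:
After move 1 (F): F=GGGG U=WWOO R=WRWR D=RRYY L=OYOY
After move 2 (R'): R=RRWW U=WBOB F=GWGO D=RGYG B=YBRB
After move 3 (U'): U=BBWO F=OYGO R=GWWW B=RRRB L=YBOY
After move 4 (F): F=GOOY U=BBYB R=WWOW D=WGYG L=YROG
After move 5 (U'): U=BBBY F=YROY R=GOOW B=WWRB L=RROG
Query 1: L[0] = R
Query 2: R[1] = O
Query 3: U[2] = B
Query 4: F[3] = Y
Query 5: U[1] = B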